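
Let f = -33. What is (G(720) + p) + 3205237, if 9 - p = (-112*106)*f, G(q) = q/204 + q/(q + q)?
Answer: 95658117/34 ≈ 2.8135e+6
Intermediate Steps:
G(q) = 1/2 + q/204 (G(q) = q*(1/204) + q/((2*q)) = q/204 + q*(1/(2*q)) = q/204 + 1/2 = 1/2 + q/204)
p = -391767 (p = 9 - (-112*106)*(-33) = 9 - (-11872)*(-33) = 9 - 1*391776 = 9 - 391776 = -391767)
(G(720) + p) + 3205237 = ((1/2 + (1/204)*720) - 391767) + 3205237 = ((1/2 + 60/17) - 391767) + 3205237 = (137/34 - 391767) + 3205237 = -13319941/34 + 3205237 = 95658117/34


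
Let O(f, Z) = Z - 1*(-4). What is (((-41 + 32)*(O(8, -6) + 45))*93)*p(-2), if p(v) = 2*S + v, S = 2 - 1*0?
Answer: -71982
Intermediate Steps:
S = 2 (S = 2 + 0 = 2)
O(f, Z) = 4 + Z (O(f, Z) = Z + 4 = 4 + Z)
p(v) = 4 + v (p(v) = 2*2 + v = 4 + v)
(((-41 + 32)*(O(8, -6) + 45))*93)*p(-2) = (((-41 + 32)*((4 - 6) + 45))*93)*(4 - 2) = (-9*(-2 + 45)*93)*2 = (-9*43*93)*2 = -387*93*2 = -35991*2 = -71982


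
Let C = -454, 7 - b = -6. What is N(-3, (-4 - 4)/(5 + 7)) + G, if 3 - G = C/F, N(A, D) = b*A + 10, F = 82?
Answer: -839/41 ≈ -20.463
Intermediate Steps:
b = 13 (b = 7 - 1*(-6) = 7 + 6 = 13)
N(A, D) = 10 + 13*A (N(A, D) = 13*A + 10 = 10 + 13*A)
G = 350/41 (G = 3 - (-454)/82 = 3 - 1*(-227/41) = 3 + 227/41 = 350/41 ≈ 8.5366)
N(-3, (-4 - 4)/(5 + 7)) + G = (10 + 13*(-3)) + 350/41 = (10 - 39) + 350/41 = -29 + 350/41 = -839/41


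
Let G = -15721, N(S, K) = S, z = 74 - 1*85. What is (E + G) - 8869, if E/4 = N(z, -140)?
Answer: -24634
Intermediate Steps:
z = -11 (z = 74 - 85 = -11)
E = -44 (E = 4*(-11) = -44)
(E + G) - 8869 = (-44 - 15721) - 8869 = -15765 - 8869 = -24634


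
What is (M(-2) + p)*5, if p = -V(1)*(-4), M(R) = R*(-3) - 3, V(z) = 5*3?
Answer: 315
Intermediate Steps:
V(z) = 15
M(R) = -3 - 3*R (M(R) = -3*R - 3 = -3 - 3*R)
p = 60 (p = -1*15*(-4) = -15*(-4) = 60)
(M(-2) + p)*5 = ((-3 - 3*(-2)) + 60)*5 = ((-3 + 6) + 60)*5 = (3 + 60)*5 = 63*5 = 315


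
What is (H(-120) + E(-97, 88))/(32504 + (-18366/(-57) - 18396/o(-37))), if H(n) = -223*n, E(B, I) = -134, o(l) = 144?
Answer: 2023576/2485083 ≈ 0.81429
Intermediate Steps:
(H(-120) + E(-97, 88))/(32504 + (-18366/(-57) - 18396/o(-37))) = (-223*(-120) - 134)/(32504 + (-18366/(-57) - 18396/144)) = (26760 - 134)/(32504 + (-18366*(-1/57) - 18396*1/144)) = 26626/(32504 + (6122/19 - 511/4)) = 26626/(32504 + 14779/76) = 26626/(2485083/76) = 26626*(76/2485083) = 2023576/2485083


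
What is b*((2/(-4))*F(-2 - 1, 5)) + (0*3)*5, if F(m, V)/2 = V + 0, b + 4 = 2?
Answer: 10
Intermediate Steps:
b = -2 (b = -4 + 2 = -2)
F(m, V) = 2*V (F(m, V) = 2*(V + 0) = 2*V)
b*((2/(-4))*F(-2 - 1, 5)) + (0*3)*5 = -2*2/(-4)*2*5 + (0*3)*5 = -2*(-1/4*2)*10 + 0*5 = -(-1)*10 + 0 = -2*(-5) + 0 = 10 + 0 = 10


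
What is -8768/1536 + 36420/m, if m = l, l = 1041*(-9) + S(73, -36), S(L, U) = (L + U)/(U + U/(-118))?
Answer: -4544274169/473599128 ≈ -9.5952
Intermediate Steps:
S(L, U) = 118*(L + U)/(117*U) (S(L, U) = (L + U)/(U + U*(-1/118)) = (L + U)/(U - U/118) = (L + U)/((117*U/118)) = (L + U)*(118/(117*U)) = 118*(L + U)/(117*U))
l = -19733297/2106 (l = 1041*(-9) + (118/117)*(73 - 36)/(-36) = -9369 + (118/117)*(-1/36)*37 = -9369 - 2183/2106 = -19733297/2106 ≈ -9370.0)
m = -19733297/2106 ≈ -9370.0
-8768/1536 + 36420/m = -8768/1536 + 36420/(-19733297/2106) = -8768*1/1536 + 36420*(-2106/19733297) = -137/24 - 76700520/19733297 = -4544274169/473599128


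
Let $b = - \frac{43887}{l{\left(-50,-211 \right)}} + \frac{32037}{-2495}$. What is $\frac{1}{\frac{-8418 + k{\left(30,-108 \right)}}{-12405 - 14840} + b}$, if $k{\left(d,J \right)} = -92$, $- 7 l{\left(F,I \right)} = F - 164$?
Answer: $- \frac{2909384570}{4213033841617} \approx -0.00069057$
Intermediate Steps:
$l{\left(F,I \right)} = \frac{164}{7} - \frac{F}{7}$ ($l{\left(F,I \right)} = - \frac{F - 164}{7} = - \frac{-164 + F}{7} = \frac{164}{7} - \frac{F}{7}$)
$b = - \frac{773342373}{533930}$ ($b = - \frac{43887}{\frac{164}{7} - - \frac{50}{7}} + \frac{32037}{-2495} = - \frac{43887}{\frac{164}{7} + \frac{50}{7}} + 32037 \left(- \frac{1}{2495}\right) = - \frac{43887}{\frac{214}{7}} - \frac{32037}{2495} = \left(-43887\right) \frac{7}{214} - \frac{32037}{2495} = - \frac{307209}{214} - \frac{32037}{2495} = - \frac{773342373}{533930} \approx -1448.4$)
$\frac{1}{\frac{-8418 + k{\left(30,-108 \right)}}{-12405 - 14840} + b} = \frac{1}{\frac{-8418 - 92}{-12405 - 14840} - \frac{773342373}{533930}} = \frac{1}{- \frac{8510}{-27245} - \frac{773342373}{533930}} = \frac{1}{\left(-8510\right) \left(- \frac{1}{27245}\right) - \frac{773342373}{533930}} = \frac{1}{\frac{1702}{5449} - \frac{773342373}{533930}} = \frac{1}{- \frac{4213033841617}{2909384570}} = - \frac{2909384570}{4213033841617}$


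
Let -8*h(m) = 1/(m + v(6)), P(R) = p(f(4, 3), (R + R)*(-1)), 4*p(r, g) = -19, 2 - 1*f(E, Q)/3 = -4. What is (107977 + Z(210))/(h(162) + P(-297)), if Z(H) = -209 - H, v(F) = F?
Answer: -144557952/6385 ≈ -22640.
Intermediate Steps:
f(E, Q) = 18 (f(E, Q) = 6 - 3*(-4) = 6 + 12 = 18)
p(r, g) = -19/4 (p(r, g) = (1/4)*(-19) = -19/4)
P(R) = -19/4
h(m) = -1/(8*(6 + m)) (h(m) = -1/(8*(m + 6)) = -1/(8*(6 + m)))
(107977 + Z(210))/(h(162) + P(-297)) = (107977 + (-209 - 1*210))/(-1/(48 + 8*162) - 19/4) = (107977 + (-209 - 210))/(-1/(48 + 1296) - 19/4) = (107977 - 419)/(-1/1344 - 19/4) = 107558/(-1*1/1344 - 19/4) = 107558/(-1/1344 - 19/4) = 107558/(-6385/1344) = 107558*(-1344/6385) = -144557952/6385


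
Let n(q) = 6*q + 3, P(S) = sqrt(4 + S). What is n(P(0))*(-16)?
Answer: -240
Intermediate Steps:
n(q) = 3 + 6*q
n(P(0))*(-16) = (3 + 6*sqrt(4 + 0))*(-16) = (3 + 6*sqrt(4))*(-16) = (3 + 6*2)*(-16) = (3 + 12)*(-16) = 15*(-16) = -240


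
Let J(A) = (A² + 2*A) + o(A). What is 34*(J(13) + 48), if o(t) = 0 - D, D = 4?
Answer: 8126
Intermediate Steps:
o(t) = -4 (o(t) = 0 - 1*4 = 0 - 4 = -4)
J(A) = -4 + A² + 2*A (J(A) = (A² + 2*A) - 4 = -4 + A² + 2*A)
34*(J(13) + 48) = 34*((-4 + 13² + 2*13) + 48) = 34*((-4 + 169 + 26) + 48) = 34*(191 + 48) = 34*239 = 8126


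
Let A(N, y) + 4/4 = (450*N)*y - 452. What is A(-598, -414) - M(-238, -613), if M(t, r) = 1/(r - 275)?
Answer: 98929368937/888 ≈ 1.1141e+8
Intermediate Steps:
M(t, r) = 1/(-275 + r)
A(N, y) = -453 + 450*N*y (A(N, y) = -1 + ((450*N)*y - 452) = -1 + (450*N*y - 452) = -1 + (-452 + 450*N*y) = -453 + 450*N*y)
A(-598, -414) - M(-238, -613) = (-453 + 450*(-598)*(-414)) - 1/(-275 - 613) = (-453 + 111407400) - 1/(-888) = 111406947 - 1*(-1/888) = 111406947 + 1/888 = 98929368937/888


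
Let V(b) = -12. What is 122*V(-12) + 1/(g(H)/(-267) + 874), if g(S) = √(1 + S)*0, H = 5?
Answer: -1279535/874 ≈ -1464.0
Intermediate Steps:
g(S) = 0
122*V(-12) + 1/(g(H)/(-267) + 874) = 122*(-12) + 1/(0/(-267) + 874) = -1464 + 1/(0*(-1/267) + 874) = -1464 + 1/(0 + 874) = -1464 + 1/874 = -1279535/874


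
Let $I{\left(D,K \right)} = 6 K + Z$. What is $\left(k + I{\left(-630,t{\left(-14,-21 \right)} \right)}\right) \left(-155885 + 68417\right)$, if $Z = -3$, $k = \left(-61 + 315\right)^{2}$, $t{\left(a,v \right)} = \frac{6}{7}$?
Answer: $- \frac{39502910436}{7} \approx -5.6433 \cdot 10^{9}$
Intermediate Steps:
$t{\left(a,v \right)} = \frac{6}{7}$ ($t{\left(a,v \right)} = 6 \cdot \frac{1}{7} = \frac{6}{7}$)
$k = 64516$ ($k = 254^{2} = 64516$)
$I{\left(D,K \right)} = -3 + 6 K$ ($I{\left(D,K \right)} = 6 K - 3 = -3 + 6 K$)
$\left(k + I{\left(-630,t{\left(-14,-21 \right)} \right)}\right) \left(-155885 + 68417\right) = \left(64516 + \left(-3 + 6 \cdot \frac{6}{7}\right)\right) \left(-155885 + 68417\right) = \left(64516 + \left(-3 + \frac{36}{7}\right)\right) \left(-87468\right) = \left(64516 + \frac{15}{7}\right) \left(-87468\right) = \frac{451627}{7} \left(-87468\right) = - \frac{39502910436}{7}$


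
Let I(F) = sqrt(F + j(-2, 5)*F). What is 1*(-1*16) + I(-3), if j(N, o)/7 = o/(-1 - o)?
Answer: -16 + sqrt(58)/2 ≈ -12.192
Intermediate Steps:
j(N, o) = 7*o/(-1 - o) (j(N, o) = 7*(o/(-1 - o)) = 7*o/(-1 - o))
I(F) = sqrt(174)*sqrt(-F)/6 (I(F) = sqrt(F + (-7*5/(1 + 5))*F) = sqrt(F + (-7*5/6)*F) = sqrt(F + (-7*5*1/6)*F) = sqrt(F - 35*F/6) = sqrt(-29*F/6) = sqrt(174)*sqrt(-F)/6)
1*(-1*16) + I(-3) = 1*(-1*16) + sqrt(174)*sqrt(-1*(-3))/6 = 1*(-16) + sqrt(174)*sqrt(3)/6 = -16 + sqrt(58)/2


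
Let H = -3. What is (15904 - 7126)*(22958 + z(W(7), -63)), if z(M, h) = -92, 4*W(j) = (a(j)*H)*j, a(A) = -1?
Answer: 200717748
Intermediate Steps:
W(j) = 3*j/4 (W(j) = ((-1*(-3))*j)/4 = (3*j)/4 = 3*j/4)
(15904 - 7126)*(22958 + z(W(7), -63)) = (15904 - 7126)*(22958 - 92) = 8778*22866 = 200717748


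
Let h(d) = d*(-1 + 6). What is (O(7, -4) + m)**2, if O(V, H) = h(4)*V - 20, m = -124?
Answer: 16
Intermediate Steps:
h(d) = 5*d (h(d) = d*5 = 5*d)
O(V, H) = -20 + 20*V (O(V, H) = (5*4)*V - 20 = 20*V - 20 = -20 + 20*V)
(O(7, -4) + m)**2 = ((-20 + 20*7) - 124)**2 = ((-20 + 140) - 124)**2 = (120 - 124)**2 = (-4)**2 = 16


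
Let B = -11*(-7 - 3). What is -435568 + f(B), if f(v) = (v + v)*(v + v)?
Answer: -387168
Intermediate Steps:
B = 110 (B = -11*(-10) = 110)
f(v) = 4*v² (f(v) = (2*v)*(2*v) = 4*v²)
-435568 + f(B) = -435568 + 4*110² = -435568 + 4*12100 = -435568 + 48400 = -387168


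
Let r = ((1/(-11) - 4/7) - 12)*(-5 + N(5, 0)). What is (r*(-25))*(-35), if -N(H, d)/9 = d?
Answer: 609375/11 ≈ 55398.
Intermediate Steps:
N(H, d) = -9*d
r = 4875/77 (r = ((1/(-11) - 4/7) - 12)*(-5 - 9*0) = ((1*(-1/11) - 4*1/7) - 12)*(-5 + 0) = ((-1/11 - 4/7) - 12)*(-5) = (-51/77 - 12)*(-5) = -975/77*(-5) = 4875/77 ≈ 63.312)
(r*(-25))*(-35) = ((4875/77)*(-25))*(-35) = -121875/77*(-35) = 609375/11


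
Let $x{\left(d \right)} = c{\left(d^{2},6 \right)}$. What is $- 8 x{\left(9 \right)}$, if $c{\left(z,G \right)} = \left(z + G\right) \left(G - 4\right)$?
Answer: $-1392$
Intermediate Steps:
$c{\left(z,G \right)} = \left(-4 + G\right) \left(G + z\right)$ ($c{\left(z,G \right)} = \left(G + z\right) \left(-4 + G\right) = \left(-4 + G\right) \left(G + z\right)$)
$x{\left(d \right)} = 12 + 2 d^{2}$ ($x{\left(d \right)} = 6^{2} - 24 - 4 d^{2} + 6 d^{2} = 36 - 24 - 4 d^{2} + 6 d^{2} = 12 + 2 d^{2}$)
$- 8 x{\left(9 \right)} = - 8 \left(12 + 2 \cdot 9^{2}\right) = - 8 \left(12 + 2 \cdot 81\right) = - 8 \left(12 + 162\right) = \left(-8\right) 174 = -1392$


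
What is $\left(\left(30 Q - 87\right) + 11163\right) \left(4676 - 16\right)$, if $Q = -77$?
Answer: $40849560$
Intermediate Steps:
$\left(\left(30 Q - 87\right) + 11163\right) \left(4676 - 16\right) = \left(\left(30 \left(-77\right) - 87\right) + 11163\right) \left(4676 - 16\right) = \left(\left(-2310 - 87\right) + 11163\right) 4660 = \left(-2397 + 11163\right) 4660 = 8766 \cdot 4660 = 40849560$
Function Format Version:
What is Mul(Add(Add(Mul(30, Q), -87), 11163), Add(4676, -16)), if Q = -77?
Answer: 40849560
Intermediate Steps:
Mul(Add(Add(Mul(30, Q), -87), 11163), Add(4676, -16)) = Mul(Add(Add(Mul(30, -77), -87), 11163), Add(4676, -16)) = Mul(Add(Add(-2310, -87), 11163), 4660) = Mul(Add(-2397, 11163), 4660) = Mul(8766, 4660) = 40849560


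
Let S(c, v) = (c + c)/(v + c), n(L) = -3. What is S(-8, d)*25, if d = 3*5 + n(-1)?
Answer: -100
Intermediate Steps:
d = 12 (d = 3*5 - 3 = 15 - 3 = 12)
S(c, v) = 2*c/(c + v) (S(c, v) = (2*c)/(c + v) = 2*c/(c + v))
S(-8, d)*25 = (2*(-8)/(-8 + 12))*25 = (2*(-8)/4)*25 = (2*(-8)*(¼))*25 = -4*25 = -100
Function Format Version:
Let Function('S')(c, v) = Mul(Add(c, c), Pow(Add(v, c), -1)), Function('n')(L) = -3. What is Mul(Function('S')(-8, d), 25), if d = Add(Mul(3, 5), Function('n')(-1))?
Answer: -100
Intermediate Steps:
d = 12 (d = Add(Mul(3, 5), -3) = Add(15, -3) = 12)
Function('S')(c, v) = Mul(2, c, Pow(Add(c, v), -1)) (Function('S')(c, v) = Mul(Mul(2, c), Pow(Add(c, v), -1)) = Mul(2, c, Pow(Add(c, v), -1)))
Mul(Function('S')(-8, d), 25) = Mul(Mul(2, -8, Pow(Add(-8, 12), -1)), 25) = Mul(Mul(2, -8, Pow(4, -1)), 25) = Mul(Mul(2, -8, Rational(1, 4)), 25) = Mul(-4, 25) = -100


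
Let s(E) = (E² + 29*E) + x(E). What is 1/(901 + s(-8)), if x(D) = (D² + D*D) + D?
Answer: 1/853 ≈ 0.0011723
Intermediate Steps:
x(D) = D + 2*D² (x(D) = (D² + D²) + D = 2*D² + D = D + 2*D²)
s(E) = E² + 29*E + E*(1 + 2*E) (s(E) = (E² + 29*E) + E*(1 + 2*E) = E² + 29*E + E*(1 + 2*E))
1/(901 + s(-8)) = 1/(901 + 3*(-8)*(10 - 8)) = 1/(901 + 3*(-8)*2) = 1/(901 - 48) = 1/853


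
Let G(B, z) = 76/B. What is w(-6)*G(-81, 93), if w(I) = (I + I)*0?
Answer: 0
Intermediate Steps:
w(I) = 0 (w(I) = (2*I)*0 = 0)
w(-6)*G(-81, 93) = 0*(76/(-81)) = 0*(76*(-1/81)) = 0*(-76/81) = 0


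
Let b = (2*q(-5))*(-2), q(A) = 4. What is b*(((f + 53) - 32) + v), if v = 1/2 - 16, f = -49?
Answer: 696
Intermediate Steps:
v = -31/2 (v = ½ - 16 = -31/2 ≈ -15.500)
b = -16 (b = (2*4)*(-2) = 8*(-2) = -16)
b*(((f + 53) - 32) + v) = -16*(((-49 + 53) - 32) - 31/2) = -16*((4 - 32) - 31/2) = -16*(-28 - 31/2) = -16*(-87/2) = 696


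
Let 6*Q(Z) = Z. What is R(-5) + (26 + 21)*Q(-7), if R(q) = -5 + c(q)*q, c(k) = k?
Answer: -209/6 ≈ -34.833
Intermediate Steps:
R(q) = -5 + q² (R(q) = -5 + q*q = -5 + q²)
Q(Z) = Z/6
R(-5) + (26 + 21)*Q(-7) = (-5 + (-5)²) + (26 + 21)*((⅙)*(-7)) = (-5 + 25) + 47*(-7/6) = 20 - 329/6 = -209/6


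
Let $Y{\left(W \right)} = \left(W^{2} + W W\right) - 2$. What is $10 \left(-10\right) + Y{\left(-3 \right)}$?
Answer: $-84$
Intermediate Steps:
$Y{\left(W \right)} = -2 + 2 W^{2}$ ($Y{\left(W \right)} = \left(W^{2} + W^{2}\right) - 2 = 2 W^{2} - 2 = -2 + 2 W^{2}$)
$10 \left(-10\right) + Y{\left(-3 \right)} = 10 \left(-10\right) - \left(2 - 2 \left(-3\right)^{2}\right) = -100 + \left(-2 + 2 \cdot 9\right) = -100 + \left(-2 + 18\right) = -100 + 16 = -84$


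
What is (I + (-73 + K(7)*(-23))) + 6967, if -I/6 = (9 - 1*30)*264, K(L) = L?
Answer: 39997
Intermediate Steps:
I = 33264 (I = -6*(9 - 1*30)*264 = -6*(9 - 30)*264 = -(-126)*264 = -6*(-5544) = 33264)
(I + (-73 + K(7)*(-23))) + 6967 = (33264 + (-73 + 7*(-23))) + 6967 = (33264 + (-73 - 161)) + 6967 = (33264 - 234) + 6967 = 33030 + 6967 = 39997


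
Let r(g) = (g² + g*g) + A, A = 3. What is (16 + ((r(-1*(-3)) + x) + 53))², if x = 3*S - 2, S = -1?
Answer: 7225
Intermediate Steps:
r(g) = 3 + 2*g² (r(g) = (g² + g*g) + 3 = (g² + g²) + 3 = 2*g² + 3 = 3 + 2*g²)
x = -5 (x = 3*(-1) - 2 = -3 - 2 = -5)
(16 + ((r(-1*(-3)) + x) + 53))² = (16 + (((3 + 2*(-1*(-3))²) - 5) + 53))² = (16 + (((3 + 2*3²) - 5) + 53))² = (16 + (((3 + 2*9) - 5) + 53))² = (16 + (((3 + 18) - 5) + 53))² = (16 + ((21 - 5) + 53))² = (16 + (16 + 53))² = (16 + 69)² = 85² = 7225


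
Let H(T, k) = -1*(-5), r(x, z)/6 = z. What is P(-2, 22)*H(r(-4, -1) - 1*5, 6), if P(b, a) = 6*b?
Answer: -60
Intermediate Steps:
r(x, z) = 6*z
H(T, k) = 5
P(-2, 22)*H(r(-4, -1) - 1*5, 6) = (6*(-2))*5 = -12*5 = -60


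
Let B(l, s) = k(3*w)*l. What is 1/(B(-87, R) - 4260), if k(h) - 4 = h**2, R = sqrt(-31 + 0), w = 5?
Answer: -1/24183 ≈ -4.1351e-5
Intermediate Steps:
R = I*sqrt(31) (R = sqrt(-31) = I*sqrt(31) ≈ 5.5678*I)
k(h) = 4 + h**2
B(l, s) = 229*l (B(l, s) = (4 + (3*5)**2)*l = (4 + 15**2)*l = (4 + 225)*l = 229*l)
1/(B(-87, R) - 4260) = 1/(229*(-87) - 4260) = 1/(-19923 - 4260) = 1/(-24183) = -1/24183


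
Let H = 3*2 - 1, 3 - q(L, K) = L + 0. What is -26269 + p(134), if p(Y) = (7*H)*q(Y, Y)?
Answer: -30854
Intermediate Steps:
q(L, K) = 3 - L (q(L, K) = 3 - (L + 0) = 3 - L)
H = 5 (H = 6 - 1 = 5)
p(Y) = 105 - 35*Y (p(Y) = (7*5)*(3 - Y) = 35*(3 - Y) = 105 - 35*Y)
-26269 + p(134) = -26269 + (105 - 35*134) = -26269 + (105 - 4690) = -26269 - 4585 = -30854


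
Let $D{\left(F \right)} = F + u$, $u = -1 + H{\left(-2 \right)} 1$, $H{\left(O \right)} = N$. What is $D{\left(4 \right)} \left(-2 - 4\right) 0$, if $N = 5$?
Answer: $0$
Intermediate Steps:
$H{\left(O \right)} = 5$
$u = 4$ ($u = -1 + 5 \cdot 1 = -1 + 5 = 4$)
$D{\left(F \right)} = 4 + F$ ($D{\left(F \right)} = F + 4 = 4 + F$)
$D{\left(4 \right)} \left(-2 - 4\right) 0 = \left(4 + 4\right) \left(-2 - 4\right) 0 = 8 \left(-2 - 4\right) 0 = 8 \left(-6\right) 0 = \left(-48\right) 0 = 0$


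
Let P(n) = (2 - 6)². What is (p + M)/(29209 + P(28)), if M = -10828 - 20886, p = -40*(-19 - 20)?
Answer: -30154/29225 ≈ -1.0318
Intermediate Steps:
P(n) = 16 (P(n) = (-4)² = 16)
p = 1560 (p = -40*(-39) = 1560)
M = -31714
(p + M)/(29209 + P(28)) = (1560 - 31714)/(29209 + 16) = -30154/29225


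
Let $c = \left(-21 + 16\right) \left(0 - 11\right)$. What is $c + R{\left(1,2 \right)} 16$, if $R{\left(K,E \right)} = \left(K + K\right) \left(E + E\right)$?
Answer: $183$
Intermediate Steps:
$R{\left(K,E \right)} = 4 E K$ ($R{\left(K,E \right)} = 2 K 2 E = 4 E K$)
$c = 55$ ($c = \left(-5\right) \left(-11\right) = 55$)
$c + R{\left(1,2 \right)} 16 = 55 + 4 \cdot 2 \cdot 1 \cdot 16 = 55 + 8 \cdot 16 = 55 + 128 = 183$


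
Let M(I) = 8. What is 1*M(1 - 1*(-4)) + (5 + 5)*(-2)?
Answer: -12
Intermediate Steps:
1*M(1 - 1*(-4)) + (5 + 5)*(-2) = 1*8 + (5 + 5)*(-2) = 8 + 10*(-2) = 8 - 20 = -12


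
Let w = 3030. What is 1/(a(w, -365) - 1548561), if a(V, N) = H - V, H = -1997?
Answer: -1/1553588 ≈ -6.4367e-7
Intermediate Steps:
a(V, N) = -1997 - V
1/(a(w, -365) - 1548561) = 1/((-1997 - 1*3030) - 1548561) = 1/((-1997 - 3030) - 1548561) = 1/(-5027 - 1548561) = 1/(-1553588) = -1/1553588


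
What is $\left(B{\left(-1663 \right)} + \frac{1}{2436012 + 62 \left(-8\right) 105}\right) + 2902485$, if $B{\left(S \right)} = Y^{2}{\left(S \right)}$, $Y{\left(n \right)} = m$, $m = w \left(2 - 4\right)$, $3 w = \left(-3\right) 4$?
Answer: $\frac{6919479442669}{2383932} \approx 2.9025 \cdot 10^{6}$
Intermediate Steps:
$w = -4$ ($w = \frac{\left(-3\right) 4}{3} = \frac{1}{3} \left(-12\right) = -4$)
$m = 8$ ($m = - 4 \left(2 - 4\right) = \left(-4\right) \left(-2\right) = 8$)
$Y{\left(n \right)} = 8$
$B{\left(S \right)} = 64$ ($B{\left(S \right)} = 8^{2} = 64$)
$\left(B{\left(-1663 \right)} + \frac{1}{2436012 + 62 \left(-8\right) 105}\right) + 2902485 = \left(64 + \frac{1}{2436012 + 62 \left(-8\right) 105}\right) + 2902485 = \left(64 + \frac{1}{2436012 - 52080}\right) + 2902485 = \left(64 + \frac{1}{2383932}\right) + 2902485 = \frac{152571649}{2383932} + 2902485 = \frac{6919479442669}{2383932}$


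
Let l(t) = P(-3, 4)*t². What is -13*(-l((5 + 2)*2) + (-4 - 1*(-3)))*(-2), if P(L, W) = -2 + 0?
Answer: 10166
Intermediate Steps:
P(L, W) = -2
l(t) = -2*t²
-13*(-l((5 + 2)*2) + (-4 - 1*(-3)))*(-2) = -13*(-(-2)*((5 + 2)*2)² + (-4 - 1*(-3)))*(-2) = -13*(-(-2)*(7*2)² + (-4 + 3))*(-2) = -13*(-(-2)*14² - 1)*(-2) = -13*(-(-2)*196 - 1)*(-2) = -13*(-1*(-392) - 1)*(-2) = -13*(392 - 1)*(-2) = -13*391*(-2) = -5083*(-2) = 10166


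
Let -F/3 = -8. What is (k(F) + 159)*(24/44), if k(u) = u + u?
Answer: 1242/11 ≈ 112.91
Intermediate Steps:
F = 24 (F = -3*(-8) = 24)
k(u) = 2*u
(k(F) + 159)*(24/44) = (2*24 + 159)*(24/44) = (48 + 159)*(24*(1/44)) = 207*(6/11) = 1242/11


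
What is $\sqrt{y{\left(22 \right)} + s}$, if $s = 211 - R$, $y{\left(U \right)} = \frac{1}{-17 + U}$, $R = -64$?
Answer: $\frac{4 \sqrt{430}}{5} \approx 16.589$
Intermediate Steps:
$s = 275$ ($s = 211 - -64 = 211 + 64 = 275$)
$\sqrt{y{\left(22 \right)} + s} = \sqrt{\frac{1}{-17 + 22} + 275} = \sqrt{\frac{1}{5} + 275} = \sqrt{\frac{1376}{5}} = \frac{4 \sqrt{430}}{5}$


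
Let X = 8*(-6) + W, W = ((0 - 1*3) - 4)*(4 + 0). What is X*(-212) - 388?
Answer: 15724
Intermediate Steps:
W = -28 (W = ((0 - 3) - 4)*4 = (-3 - 4)*4 = -7*4 = -28)
X = -76 (X = 8*(-6) - 28 = -48 - 28 = -76)
X*(-212) - 388 = -76*(-212) - 388 = 16112 - 388 = 15724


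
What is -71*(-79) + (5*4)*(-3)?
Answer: 5549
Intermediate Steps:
-71*(-79) + (5*4)*(-3) = 5609 + 20*(-3) = 5609 - 60 = 5549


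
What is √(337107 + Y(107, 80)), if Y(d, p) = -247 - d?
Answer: 3*√37417 ≈ 580.30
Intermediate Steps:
√(337107 + Y(107, 80)) = √(337107 + (-247 - 1*107)) = √(337107 + (-247 - 107)) = √(337107 - 354) = √336753 = 3*√37417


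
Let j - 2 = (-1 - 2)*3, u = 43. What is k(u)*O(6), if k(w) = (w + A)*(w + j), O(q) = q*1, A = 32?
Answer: 16200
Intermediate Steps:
j = -7 (j = 2 + (-1 - 2)*3 = 2 - 3*3 = 2 - 9 = -7)
O(q) = q
k(w) = (-7 + w)*(32 + w) (k(w) = (w + 32)*(w - 7) = (32 + w)*(-7 + w) = (-7 + w)*(32 + w))
k(u)*O(6) = (-224 + 43² + 25*43)*6 = (-224 + 1849 + 1075)*6 = 2700*6 = 16200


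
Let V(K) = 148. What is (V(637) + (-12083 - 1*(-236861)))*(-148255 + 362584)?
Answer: 48208164654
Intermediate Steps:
(V(637) + (-12083 - 1*(-236861)))*(-148255 + 362584) = (148 + (-12083 - 1*(-236861)))*(-148255 + 362584) = (148 + (-12083 + 236861))*214329 = (148 + 224778)*214329 = 224926*214329 = 48208164654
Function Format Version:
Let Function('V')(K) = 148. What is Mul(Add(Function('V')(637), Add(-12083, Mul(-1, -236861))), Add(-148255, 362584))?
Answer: 48208164654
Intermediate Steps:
Mul(Add(Function('V')(637), Add(-12083, Mul(-1, -236861))), Add(-148255, 362584)) = Mul(Add(148, Add(-12083, Mul(-1, -236861))), Add(-148255, 362584)) = Mul(Add(148, Add(-12083, 236861)), 214329) = Mul(Add(148, 224778), 214329) = Mul(224926, 214329) = 48208164654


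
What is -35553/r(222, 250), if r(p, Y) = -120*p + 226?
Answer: 35553/26414 ≈ 1.3460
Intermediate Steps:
r(p, Y) = 226 - 120*p
-35553/r(222, 250) = -35553/(226 - 120*222) = -35553/(226 - 26640) = -35553/(-26414) = -35553*(-1/26414) = 35553/26414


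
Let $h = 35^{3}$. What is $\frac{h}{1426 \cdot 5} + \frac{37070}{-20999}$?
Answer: $\frac{502785}{118358} \approx 4.248$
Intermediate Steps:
$h = 42875$
$\frac{h}{1426 \cdot 5} + \frac{37070}{-20999} = \frac{42875}{1426 \cdot 5} + \frac{37070}{-20999} = \frac{42875}{7130} + 37070 \left(- \frac{1}{20999}\right) = 42875 \cdot \frac{1}{7130} - \frac{3370}{1909} = \frac{8575}{1426} - \frac{3370}{1909} = \frac{502785}{118358}$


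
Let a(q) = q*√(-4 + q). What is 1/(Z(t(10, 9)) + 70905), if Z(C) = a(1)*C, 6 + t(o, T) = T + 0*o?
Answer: 23635/1675839684 - I*√3/1675839684 ≈ 1.4103e-5 - 1.0335e-9*I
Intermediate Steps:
t(o, T) = -6 + T (t(o, T) = -6 + (T + 0*o) = -6 + (T + 0) = -6 + T)
Z(C) = I*C*√3 (Z(C) = (1*√(-4 + 1))*C = (1*√(-3))*C = (1*(I*√3))*C = (I*√3)*C = I*C*√3)
1/(Z(t(10, 9)) + 70905) = 1/(I*(-6 + 9)*√3 + 70905) = 1/(I*3*√3 + 70905) = 1/(3*I*√3 + 70905) = 1/(70905 + 3*I*√3)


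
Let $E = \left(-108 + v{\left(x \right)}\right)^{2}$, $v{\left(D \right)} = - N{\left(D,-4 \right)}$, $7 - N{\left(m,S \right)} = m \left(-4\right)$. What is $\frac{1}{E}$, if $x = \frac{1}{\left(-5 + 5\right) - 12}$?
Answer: $\frac{9}{118336} \approx 7.6055 \cdot 10^{-5}$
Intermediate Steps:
$N{\left(m,S \right)} = 7 + 4 m$ ($N{\left(m,S \right)} = 7 - m \left(-4\right) = 7 - - 4 m = 7 + 4 m$)
$x = - \frac{1}{12}$ ($x = \frac{1}{0 - 12} = \frac{1}{-12} = - \frac{1}{12} \approx -0.083333$)
$v{\left(D \right)} = -7 - 4 D$ ($v{\left(D \right)} = - (7 + 4 D) = -7 - 4 D$)
$E = \frac{118336}{9}$ ($E = \left(-108 - \frac{20}{3}\right)^{2} = \left(- \frac{344}{3}\right)^{2} = \frac{118336}{9} \approx 13148.0$)
$\frac{1}{E} = \frac{1}{\frac{118336}{9}} = \frac{9}{118336}$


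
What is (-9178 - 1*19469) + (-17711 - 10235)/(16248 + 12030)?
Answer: -405053906/14139 ≈ -28648.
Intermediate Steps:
(-9178 - 1*19469) + (-17711 - 10235)/(16248 + 12030) = (-9178 - 19469) - 27946/28278 = -28647 - 27946*1/28278 = -28647 - 13973/14139 = -405053906/14139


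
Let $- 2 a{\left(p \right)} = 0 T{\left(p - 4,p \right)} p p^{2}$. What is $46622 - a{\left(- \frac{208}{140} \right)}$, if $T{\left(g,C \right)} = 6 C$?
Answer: $46622$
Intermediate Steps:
$a{\left(p \right)} = 0$ ($a{\left(p \right)} = - \frac{0 \cdot 6 p p p^{2}}{2} = - \frac{0 \cdot 6 p^{2} p^{2}}{2} = - \frac{0 p^{2}}{2} = \left(- \frac{1}{2}\right) 0 = 0$)
$46622 - a{\left(- \frac{208}{140} \right)} = 46622 - 0 = 46622 + 0 = 46622$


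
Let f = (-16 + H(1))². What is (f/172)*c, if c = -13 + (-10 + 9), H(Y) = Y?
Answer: -1575/86 ≈ -18.314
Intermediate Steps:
c = -14 (c = -13 - 1 = -14)
f = 225 (f = (-16 + 1)² = (-15)² = 225)
(f/172)*c = (225/172)*(-14) = -1575/86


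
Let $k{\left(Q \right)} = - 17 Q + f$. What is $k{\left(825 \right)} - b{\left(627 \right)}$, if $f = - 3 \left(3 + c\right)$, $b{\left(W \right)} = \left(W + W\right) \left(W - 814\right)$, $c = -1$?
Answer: $220467$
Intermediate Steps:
$b{\left(W \right)} = 2 W \left(-814 + W\right)$
$f = -6$ ($f = - 3 \left(3 - 1\right) = \left(-3\right) 2 = -6$)
$k{\left(Q \right)} = -6 - 17 Q$ ($k{\left(Q \right)} = - 17 Q - 6 = -6 - 17 Q$)
$k{\left(825 \right)} - b{\left(627 \right)} = \left(-6 - 14025\right) - 2 \cdot 627 \left(-814 + 627\right) = \left(-6 - 14025\right) - 2 \cdot 627 \left(-187\right) = -14031 - -234498 = -14031 + 234498 = 220467$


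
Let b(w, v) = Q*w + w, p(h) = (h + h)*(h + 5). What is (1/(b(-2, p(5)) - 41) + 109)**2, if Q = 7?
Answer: 38588944/3249 ≈ 11877.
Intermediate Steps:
p(h) = 2*h*(5 + h) (p(h) = (2*h)*(5 + h) = 2*h*(5 + h))
b(w, v) = 8*w (b(w, v) = 7*w + w = 8*w)
(1/(b(-2, p(5)) - 41) + 109)**2 = (1/(8*(-2) - 41) + 109)**2 = (1/(-16 - 41) + 109)**2 = (1/(-57) + 109)**2 = (-1/57 + 109)**2 = (6212/57)**2 = 38588944/3249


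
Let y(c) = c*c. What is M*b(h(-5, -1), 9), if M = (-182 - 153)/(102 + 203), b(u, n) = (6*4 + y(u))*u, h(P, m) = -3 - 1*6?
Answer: 63315/61 ≈ 1038.0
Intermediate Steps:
h(P, m) = -9 (h(P, m) = -3 - 6 = -9)
y(c) = c²
b(u, n) = u*(24 + u²) (b(u, n) = (6*4 + u²)*u = (24 + u²)*u = u*(24 + u²))
M = -67/61 (M = -335/305 = -335*1/305 = -67/61 ≈ -1.0984)
M*b(h(-5, -1), 9) = -(-603)*(24 + (-9)²)/61 = -(-603)*(24 + 81)/61 = -(-603)*105/61 = -67/61*(-945) = 63315/61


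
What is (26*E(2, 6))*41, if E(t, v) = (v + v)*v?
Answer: 76752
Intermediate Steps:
E(t, v) = 2*v**2 (E(t, v) = (2*v)*v = 2*v**2)
(26*E(2, 6))*41 = (26*(2*6**2))*41 = (26*(2*36))*41 = (26*72)*41 = 1872*41 = 76752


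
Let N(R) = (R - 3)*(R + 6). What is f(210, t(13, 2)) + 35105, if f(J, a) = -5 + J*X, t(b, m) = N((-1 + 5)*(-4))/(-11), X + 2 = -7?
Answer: 33210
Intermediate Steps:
X = -9 (X = -2 - 7 = -9)
N(R) = (-3 + R)*(6 + R)
t(b, m) = -190/11 (t(b, m) = (-18 + ((-1 + 5)*(-4))² + 3*((-1 + 5)*(-4)))/(-11) = (-18 + (4*(-4))² + 3*(4*(-4)))*(-1/11) = (-18 + (-16)² + 3*(-16))*(-1/11) = (-18 + 256 - 48)*(-1/11) = 190*(-1/11) = -190/11)
f(J, a) = -5 - 9*J (f(J, a) = -5 + J*(-9) = -5 - 9*J)
f(210, t(13, 2)) + 35105 = (-5 - 9*210) + 35105 = (-5 - 1890) + 35105 = -1895 + 35105 = 33210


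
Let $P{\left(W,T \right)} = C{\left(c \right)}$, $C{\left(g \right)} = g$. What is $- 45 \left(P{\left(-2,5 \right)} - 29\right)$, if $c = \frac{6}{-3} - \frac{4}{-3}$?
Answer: $1335$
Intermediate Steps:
$c = - \frac{2}{3}$ ($c = 6 \left(- \frac{1}{3}\right) - - \frac{4}{3} = -2 + \frac{4}{3} = - \frac{2}{3} \approx -0.66667$)
$P{\left(W,T \right)} = - \frac{2}{3}$
$- 45 \left(P{\left(-2,5 \right)} - 29\right) = - 45 \left(- \frac{2}{3} - 29\right) = \left(-45\right) \left(- \frac{89}{3}\right) = 1335$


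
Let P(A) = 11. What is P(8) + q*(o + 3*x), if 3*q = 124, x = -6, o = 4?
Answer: -1703/3 ≈ -567.67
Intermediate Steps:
q = 124/3 (q = (⅓)*124 = 124/3 ≈ 41.333)
P(8) + q*(o + 3*x) = 11 + 124*(4 + 3*(-6))/3 = 11 + 124*(4 - 18)/3 = 11 + (124/3)*(-14) = 11 - 1736/3 = -1703/3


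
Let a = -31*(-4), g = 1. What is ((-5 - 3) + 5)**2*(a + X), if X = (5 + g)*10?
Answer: 1656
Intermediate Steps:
X = 60 (X = (5 + 1)*10 = 6*10 = 60)
a = 124
((-5 - 3) + 5)**2*(a + X) = ((-5 - 3) + 5)**2*(124 + 60) = (-8 + 5)**2*184 = (-3)**2*184 = 9*184 = 1656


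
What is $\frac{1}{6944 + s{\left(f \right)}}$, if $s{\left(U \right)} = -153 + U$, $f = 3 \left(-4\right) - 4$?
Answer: $\frac{1}{6775} \approx 0.0001476$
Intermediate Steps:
$f = -16$ ($f = -12 - 4 = -16$)
$\frac{1}{6944 + s{\left(f \right)}} = \frac{1}{6944 - 169} = \frac{1}{6775}$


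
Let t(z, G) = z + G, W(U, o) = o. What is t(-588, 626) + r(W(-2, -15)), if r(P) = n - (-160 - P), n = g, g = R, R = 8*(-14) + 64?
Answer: 135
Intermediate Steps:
t(z, G) = G + z
R = -48 (R = -112 + 64 = -48)
g = -48
n = -48
r(P) = 112 + P (r(P) = -48 - (-160 - P) = -48 + (160 + P) = 112 + P)
t(-588, 626) + r(W(-2, -15)) = (626 - 588) + (112 - 15) = 38 + 97 = 135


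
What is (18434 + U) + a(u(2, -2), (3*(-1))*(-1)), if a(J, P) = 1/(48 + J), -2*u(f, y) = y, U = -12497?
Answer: 290914/49 ≈ 5937.0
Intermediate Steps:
u(f, y) = -y/2
(18434 + U) + a(u(2, -2), (3*(-1))*(-1)) = (18434 - 12497) + 1/(48 - ½*(-2)) = 5937 + 1/(48 + 1) = 5937 + 1/49 = 290914/49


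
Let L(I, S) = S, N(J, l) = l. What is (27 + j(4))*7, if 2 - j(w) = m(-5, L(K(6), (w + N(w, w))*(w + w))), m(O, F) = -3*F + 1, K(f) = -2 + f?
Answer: 1540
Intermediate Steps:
m(O, F) = 1 - 3*F
j(w) = 1 + 12*w² (j(w) = 2 - (1 - 3*(w + w)*(w + w)) = 2 - (1 - 3*2*w*2*w) = 2 - (1 - 12*w²) = 2 + (-1 + 12*w²) = 1 + 12*w²)
(27 + j(4))*7 = (27 + (1 + 12*4²))*7 = (27 + (1 + 12*16))*7 = (27 + (1 + 192))*7 = (27 + 193)*7 = 220*7 = 1540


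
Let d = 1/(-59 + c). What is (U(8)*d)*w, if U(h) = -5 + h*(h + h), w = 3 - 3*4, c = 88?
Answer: -1107/29 ≈ -38.172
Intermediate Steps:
w = -9 (w = 3 - 12 = -9)
d = 1/29 (d = 1/(-59 + 88) = 1/29 ≈ 0.034483)
U(h) = -5 + 2*h**2 (U(h) = -5 + h*(2*h) = -5 + 2*h**2)
(U(8)*d)*w = ((-5 + 2*8**2)*(1/29))*(-9) = ((-5 + 2*64)*(1/29))*(-9) = ((-5 + 128)*(1/29))*(-9) = (123*(1/29))*(-9) = (123/29)*(-9) = -1107/29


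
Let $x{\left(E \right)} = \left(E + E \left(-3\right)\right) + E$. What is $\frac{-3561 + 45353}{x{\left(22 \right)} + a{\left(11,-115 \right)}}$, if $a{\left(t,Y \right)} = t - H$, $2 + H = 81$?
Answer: $- \frac{20896}{45} \approx -464.36$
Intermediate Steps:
$H = 79$ ($H = -2 + 81 = 79$)
$a{\left(t,Y \right)} = -79 + t$ ($a{\left(t,Y \right)} = t - 79 = -79 + t$)
$x{\left(E \right)} = - E$ ($x{\left(E \right)} = \left(E - 3 E\right) + E = - 2 E + E = - E$)
$\frac{-3561 + 45353}{x{\left(22 \right)} + a{\left(11,-115 \right)}} = \frac{-3561 + 45353}{\left(-1\right) 22 + \left(-79 + 11\right)} = \frac{41792}{-22 - 68} = \frac{41792}{-90} = 41792 \left(- \frac{1}{90}\right) = - \frac{20896}{45}$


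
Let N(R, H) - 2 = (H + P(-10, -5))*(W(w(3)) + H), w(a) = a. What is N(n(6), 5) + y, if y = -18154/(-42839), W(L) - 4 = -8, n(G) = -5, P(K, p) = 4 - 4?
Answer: 318027/42839 ≈ 7.4238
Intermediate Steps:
P(K, p) = 0
W(L) = -4 (W(L) = 4 - 8 = -4)
y = 18154/42839 (y = -18154*(-1/42839) = 18154/42839 ≈ 0.42377)
N(R, H) = 2 + H*(-4 + H) (N(R, H) = 2 + (H + 0)*(-4 + H) = 2 + H*(-4 + H))
N(n(6), 5) + y = (2 + 5**2 - 4*5) + 18154/42839 = (2 + 25 - 20) + 18154/42839 = 7 + 18154/42839 = 318027/42839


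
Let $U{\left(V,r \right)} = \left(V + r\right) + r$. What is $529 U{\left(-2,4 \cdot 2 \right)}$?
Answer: $7406$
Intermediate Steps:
$U{\left(V,r \right)} = V + 2 r$
$529 U{\left(-2,4 \cdot 2 \right)} = 529 \left(-2 + 2 \cdot 4 \cdot 2\right) = 529 \left(-2 + 2 \cdot 8\right) = 529 \left(-2 + 16\right) = 529 \cdot 14 = 7406$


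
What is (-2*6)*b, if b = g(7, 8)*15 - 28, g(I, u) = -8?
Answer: 1776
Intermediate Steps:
b = -148 (b = -8*15 - 28 = -120 - 28 = -148)
(-2*6)*b = -2*6*(-148) = -12*(-148) = 1776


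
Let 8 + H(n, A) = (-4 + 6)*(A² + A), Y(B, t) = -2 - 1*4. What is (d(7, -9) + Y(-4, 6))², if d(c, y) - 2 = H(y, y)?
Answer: 17424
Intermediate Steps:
Y(B, t) = -6 (Y(B, t) = -2 - 4 = -6)
H(n, A) = -8 + 2*A + 2*A² (H(n, A) = -8 + (-4 + 6)*(A² + A) = -8 + 2*(A + A²) = -8 + (2*A + 2*A²) = -8 + 2*A + 2*A²)
d(c, y) = -6 + 2*y + 2*y² (d(c, y) = 2 + (-8 + 2*y + 2*y²) = -6 + 2*y + 2*y²)
(d(7, -9) + Y(-4, 6))² = ((-6 + 2*(-9) + 2*(-9)²) - 6)² = ((-6 - 18 + 2*81) - 6)² = ((-6 - 18 + 162) - 6)² = (138 - 6)² = 132² = 17424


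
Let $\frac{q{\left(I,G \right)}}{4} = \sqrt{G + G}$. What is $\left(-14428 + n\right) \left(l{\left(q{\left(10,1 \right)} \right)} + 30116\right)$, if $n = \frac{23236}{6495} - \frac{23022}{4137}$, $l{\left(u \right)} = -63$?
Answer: $- \frac{3884160829727678}{8956605} \approx -4.3366 \cdot 10^{8}$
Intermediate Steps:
$q{\left(I,G \right)} = 4 \sqrt{2} \sqrt{G}$ ($q{\left(I,G \right)} = 4 \sqrt{G + G} = 4 \sqrt{2 G} = 4 \sqrt{2} \sqrt{G}$)
$n = - \frac{17800186}{8956605}$ ($n = 23236 \cdot \frac{1}{6495} - \frac{7674}{1379} = \frac{23236}{6495} - \frac{7674}{1379} = - \frac{17800186}{8956605} \approx -1.9874$)
$\left(-14428 + n\right) \left(l{\left(q{\left(10,1 \right)} \right)} + 30116\right) = \left(-14428 - \frac{17800186}{8956605}\right) \left(-63 + 30116\right) = \left(- \frac{129243697126}{8956605}\right) 30053 = - \frac{3884160829727678}{8956605}$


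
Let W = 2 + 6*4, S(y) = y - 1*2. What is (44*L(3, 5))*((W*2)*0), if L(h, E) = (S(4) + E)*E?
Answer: 0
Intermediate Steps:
S(y) = -2 + y (S(y) = y - 2 = -2 + y)
W = 26 (W = 2 + 24 = 26)
L(h, E) = E*(2 + E) (L(h, E) = ((-2 + 4) + E)*E = (2 + E)*E = E*(2 + E))
(44*L(3, 5))*((W*2)*0) = (44*(5*(2 + 5)))*((26*2)*0) = (44*(5*7))*(52*0) = (44*35)*0 = 1540*0 = 0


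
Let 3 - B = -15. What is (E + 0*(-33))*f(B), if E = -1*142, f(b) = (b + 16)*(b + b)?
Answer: -173808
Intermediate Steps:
B = 18 (B = 3 - 1*(-15) = 3 + 15 = 18)
f(b) = 2*b*(16 + b) (f(b) = (16 + b)*(2*b) = 2*b*(16 + b))
E = -142
(E + 0*(-33))*f(B) = (-142 + 0*(-33))*(2*18*(16 + 18)) = (-142 + 0)*(2*18*34) = -142*1224 = -173808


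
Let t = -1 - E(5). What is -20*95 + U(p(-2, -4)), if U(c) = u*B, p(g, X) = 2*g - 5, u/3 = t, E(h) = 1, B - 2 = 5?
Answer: -1942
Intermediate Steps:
B = 7 (B = 2 + 5 = 7)
t = -2 (t = -1 - 1*1 = -1 - 1 = -2)
u = -6 (u = 3*(-2) = -6)
p(g, X) = -5 + 2*g
U(c) = -42 (U(c) = -6*7 = -42)
-20*95 + U(p(-2, -4)) = -20*95 - 42 = -1900 - 42 = -1942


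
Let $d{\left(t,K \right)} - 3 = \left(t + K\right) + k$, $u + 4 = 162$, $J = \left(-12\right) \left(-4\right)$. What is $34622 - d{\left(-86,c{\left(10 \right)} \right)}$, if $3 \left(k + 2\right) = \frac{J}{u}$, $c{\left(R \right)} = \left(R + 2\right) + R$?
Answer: $\frac{2740107}{79} \approx 34685.0$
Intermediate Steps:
$J = 48$
$u = 158$ ($u = -4 + 162 = 158$)
$c{\left(R \right)} = 2 + 2 R$ ($c{\left(R \right)} = \left(2 + R\right) + R = 2 + 2 R$)
$k = - \frac{150}{79}$ ($k = -2 + \frac{48 \cdot \frac{1}{158}}{3} = -2 + \frac{1}{3} \cdot \frac{24}{79} = -2 + \frac{8}{79} = - \frac{150}{79} \approx -1.8987$)
$d{\left(t,K \right)} = \frac{87}{79} + K + t$ ($d{\left(t,K \right)} = 3 - \left(\frac{150}{79} - K - t\right) = 3 + \left(- \frac{150}{79} + K + t\right) = \frac{87}{79} + K + t$)
$34622 - d{\left(-86,c{\left(10 \right)} \right)} = 34622 - \left(\frac{87}{79} + \left(2 + 2 \cdot 10\right) - 86\right) = 34622 - \left(\frac{87}{79} + \left(2 + 20\right) - 86\right) = 34622 - \left(\frac{87}{79} + 22 - 86\right) = 34622 - - \frac{4969}{79} = 34622 + \frac{4969}{79} = \frac{2740107}{79}$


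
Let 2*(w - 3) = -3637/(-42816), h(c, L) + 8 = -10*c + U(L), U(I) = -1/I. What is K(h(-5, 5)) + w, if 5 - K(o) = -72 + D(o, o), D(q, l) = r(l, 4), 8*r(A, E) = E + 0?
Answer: 6811381/85632 ≈ 79.542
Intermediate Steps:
r(A, E) = E/8 (r(A, E) = (E + 0)/8 = E/8)
h(c, L) = -8 - 1/L - 10*c (h(c, L) = -8 + (-10*c - 1/L) = -8 + (-1/L - 10*c) = -8 - 1/L - 10*c)
w = 260533/85632 (w = 3 + (-3637/(-42816))/2 = 3 + (-3637*(-1/42816))/2 = 3 + (½)*(3637/42816) = 3 + 3637/85632 = 260533/85632 ≈ 3.0425)
D(q, l) = ½ (D(q, l) = (⅛)*4 = ½)
K(o) = 153/2 (K(o) = 5 - (-72 + ½) = 5 - 1*(-143/2) = 5 + 143/2 = 153/2)
K(h(-5, 5)) + w = 153/2 + 260533/85632 = 6811381/85632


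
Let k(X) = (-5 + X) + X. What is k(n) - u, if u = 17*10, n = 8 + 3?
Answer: -153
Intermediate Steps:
n = 11
k(X) = -5 + 2*X
u = 170
k(n) - u = (-5 + 2*11) - 1*170 = (-5 + 22) - 170 = 17 - 170 = -153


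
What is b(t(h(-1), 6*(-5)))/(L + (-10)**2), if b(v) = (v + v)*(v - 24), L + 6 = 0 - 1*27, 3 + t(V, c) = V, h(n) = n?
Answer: 224/67 ≈ 3.3433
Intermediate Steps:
t(V, c) = -3 + V
L = -33 (L = -6 + (0 - 1*27) = -6 + (0 - 27) = -6 - 27 = -33)
b(v) = 2*v*(-24 + v) (b(v) = (2*v)*(-24 + v) = 2*v*(-24 + v))
b(t(h(-1), 6*(-5)))/(L + (-10)**2) = (2*(-3 - 1)*(-24 + (-3 - 1)))/(-33 + (-10)**2) = (2*(-4)*(-24 - 4))/(-33 + 100) = (2*(-4)*(-28))/67 = (1/67)*224 = 224/67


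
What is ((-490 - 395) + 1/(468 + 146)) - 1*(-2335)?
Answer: 890301/614 ≈ 1450.0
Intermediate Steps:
((-490 - 395) + 1/(468 + 146)) - 1*(-2335) = (-885 + 1/614) + 2335 = -543389/614 + 2335 = 890301/614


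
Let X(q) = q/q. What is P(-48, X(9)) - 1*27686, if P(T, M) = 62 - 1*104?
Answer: -27728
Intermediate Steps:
X(q) = 1
P(T, M) = -42 (P(T, M) = 62 - 104 = -42)
P(-48, X(9)) - 1*27686 = -42 - 1*27686 = -42 - 27686 = -27728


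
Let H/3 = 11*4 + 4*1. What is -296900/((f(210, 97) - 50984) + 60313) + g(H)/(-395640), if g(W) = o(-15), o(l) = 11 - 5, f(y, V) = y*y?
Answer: -19577639429/3523108260 ≈ -5.5569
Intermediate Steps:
f(y, V) = y**2
H = 144 (H = 3*(11*4 + 4*1) = 3*(44 + 4) = 3*48 = 144)
o(l) = 6
g(W) = 6
-296900/((f(210, 97) - 50984) + 60313) + g(H)/(-395640) = -296900/((210**2 - 50984) + 60313) + 6/(-395640) = -296900/((44100 - 50984) + 60313) + 6*(-1/395640) = -296900/(-6884 + 60313) - 1/65940 = -296900/53429 - 1/65940 = -19577639429/3523108260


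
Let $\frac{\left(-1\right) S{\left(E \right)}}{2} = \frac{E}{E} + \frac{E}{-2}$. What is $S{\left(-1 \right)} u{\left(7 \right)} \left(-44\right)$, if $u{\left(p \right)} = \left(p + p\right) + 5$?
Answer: $2508$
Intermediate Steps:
$u{\left(p \right)} = 5 + 2 p$ ($u{\left(p \right)} = 2 p + 5 = 5 + 2 p$)
$S{\left(E \right)} = -2 + E$ ($S{\left(E \right)} = - 2 \left(\frac{E}{E} + \frac{E}{-2}\right) = - 2 \left(1 + E \left(- \frac{1}{2}\right)\right) = - 2 \left(1 - \frac{E}{2}\right) = -2 + E$)
$S{\left(-1 \right)} u{\left(7 \right)} \left(-44\right) = \left(-2 - 1\right) \left(5 + 2 \cdot 7\right) \left(-44\right) = - 3 \left(5 + 14\right) \left(-44\right) = \left(-3\right) 19 \left(-44\right) = \left(-57\right) \left(-44\right) = 2508$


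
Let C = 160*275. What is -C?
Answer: -44000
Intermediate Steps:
C = 44000
-C = -1*44000 = -44000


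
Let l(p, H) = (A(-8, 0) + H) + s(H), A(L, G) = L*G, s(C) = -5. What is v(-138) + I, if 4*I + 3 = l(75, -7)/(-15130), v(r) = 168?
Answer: 5060991/30260 ≈ 167.25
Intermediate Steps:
A(L, G) = G*L
l(p, H) = -5 + H (l(p, H) = (0*(-8) + H) - 5 = (0 + H) - 5 = H - 5 = -5 + H)
I = -22689/30260 (I = -3/4 + ((-5 - 7)/(-15130))/4 = -3/4 + (-12*(-1/15130))/4 = -3/4 + (1/4)*(6/7565) = -3/4 + 3/15130 = -22689/30260 ≈ -0.74980)
v(-138) + I = 168 - 22689/30260 = 5060991/30260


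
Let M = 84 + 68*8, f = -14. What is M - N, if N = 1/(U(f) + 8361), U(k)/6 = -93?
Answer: 4900283/7803 ≈ 628.00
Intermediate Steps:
U(k) = -558 (U(k) = 6*(-93) = -558)
M = 628 (M = 84 + 544 = 628)
N = 1/7803 (N = 1/(-558 + 8361) = 1/7803 ≈ 0.00012816)
M - N = 628 - 1*1/7803 = 628 - 1/7803 = 4900283/7803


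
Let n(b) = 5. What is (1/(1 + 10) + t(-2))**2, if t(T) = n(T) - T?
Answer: 6084/121 ≈ 50.281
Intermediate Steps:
t(T) = 5 - T
(1/(1 + 10) + t(-2))**2 = (1/(1 + 10) + (5 - 1*(-2)))**2 = (1/11 + (5 + 2))**2 = (1/11 + 7)**2 = (78/11)**2 = 6084/121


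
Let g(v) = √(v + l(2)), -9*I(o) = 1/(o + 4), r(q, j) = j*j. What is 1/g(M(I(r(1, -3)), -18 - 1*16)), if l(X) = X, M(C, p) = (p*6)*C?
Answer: √5694/146 ≈ 0.51684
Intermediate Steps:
r(q, j) = j²
I(o) = -1/(9*(4 + o)) (I(o) = -1/(9*(o + 4)) = -1/(9*(4 + o)))
M(C, p) = 6*C*p (M(C, p) = (6*p)*C = 6*C*p)
g(v) = √(2 + v) (g(v) = √(v + 2) = √(2 + v))
1/g(M(I(r(1, -3)), -18 - 1*16)) = 1/(√(2 + 6*(-1/(36 + 9*(-3)²))*(-18 - 1*16))) = 1/(√(2 + 6*(-1/(36 + 9*9))*(-18 - 16))) = 1/(√(2 + 6*(-1/(36 + 81))*(-34))) = 1/(√(2 + 6*(-1/117)*(-34))) = 1/(√(2 + 68/39)) = 1/(√(146/39)) = 1/(√5694/39) = √5694/146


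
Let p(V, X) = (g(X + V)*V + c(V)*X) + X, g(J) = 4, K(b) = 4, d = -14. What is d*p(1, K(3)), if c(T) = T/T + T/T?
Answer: -224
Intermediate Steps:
c(T) = 2 (c(T) = 1 + 1 = 2)
p(V, X) = 3*X + 4*V (p(V, X) = (4*V + 2*X) + X = (2*X + 4*V) + X = 3*X + 4*V)
d*p(1, K(3)) = -14*(3*4 + 4*1) = -14*(12 + 4) = -14*16 = -224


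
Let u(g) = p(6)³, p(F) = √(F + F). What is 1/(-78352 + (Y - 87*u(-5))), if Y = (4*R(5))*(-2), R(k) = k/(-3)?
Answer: -3039/237563824 + 81*√3/237563824 ≈ -1.2202e-5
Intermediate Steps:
R(k) = -k/3 (R(k) = k*(-⅓) = -k/3)
Y = 40/3 (Y = (4*(-⅓*5))*(-2) = (4*(-5/3))*(-2) = -20/3*(-2) = 40/3 ≈ 13.333)
p(F) = √2*√F (p(F) = √(2*F) = √2*√F)
u(g) = 24*√3 (u(g) = (√2*√6)³ = (2*√3)³ = 24*√3)
1/(-78352 + (Y - 87*u(-5))) = 1/(-78352 + (40/3 - 2088*√3)) = 1/(-235016/3 - 2088*√3)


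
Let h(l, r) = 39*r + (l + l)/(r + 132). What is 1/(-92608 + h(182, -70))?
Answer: -31/2955296 ≈ -1.0490e-5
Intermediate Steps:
h(l, r) = 39*r + 2*l/(132 + r) (h(l, r) = 39*r + (2*l)/(132 + r) = 39*r + 2*l/(132 + r))
1/(-92608 + h(182, -70)) = 1/(-92608 + (2*182 + 39*(-70)² + 5148*(-70))/(132 - 70)) = 1/(-92608 + (364 + 39*4900 - 360360)/62) = 1/(-92608 + (364 + 191100 - 360360)/62) = 1/(-92608 + (1/62)*(-168896)) = 1/(-92608 - 84448/31) = 1/(-2955296/31) = -31/2955296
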